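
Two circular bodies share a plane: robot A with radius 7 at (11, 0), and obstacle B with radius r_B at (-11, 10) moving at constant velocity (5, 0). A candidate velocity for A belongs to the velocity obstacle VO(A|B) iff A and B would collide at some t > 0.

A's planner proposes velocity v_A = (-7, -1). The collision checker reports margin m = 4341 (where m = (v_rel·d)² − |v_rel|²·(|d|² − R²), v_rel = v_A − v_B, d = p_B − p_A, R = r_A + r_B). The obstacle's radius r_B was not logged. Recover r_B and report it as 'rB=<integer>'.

m = 4341
d = (-22, 10);  v_rel = (-12, -1),  |v_rel|² = 145
v_rel×d = (-12)·(10) − (-1)·(-22) = -142
since m = R²·145 − (-142)²:  R² = (20164 + 4341) / 145 = 169
R = √169 = 13  ⇒  r_B = 13 − 7 = 6

rB=6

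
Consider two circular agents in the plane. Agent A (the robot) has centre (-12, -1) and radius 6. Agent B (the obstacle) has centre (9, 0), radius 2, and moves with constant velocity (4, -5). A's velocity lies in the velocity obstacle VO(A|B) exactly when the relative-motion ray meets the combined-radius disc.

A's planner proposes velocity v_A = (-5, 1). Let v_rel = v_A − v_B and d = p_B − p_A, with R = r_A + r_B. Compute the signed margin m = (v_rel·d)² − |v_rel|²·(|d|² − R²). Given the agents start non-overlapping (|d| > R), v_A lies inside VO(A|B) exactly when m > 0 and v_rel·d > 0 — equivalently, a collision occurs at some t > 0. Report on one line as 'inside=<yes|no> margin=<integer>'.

d = (21, 1),  |d|² = 442;  R = 6+2 = 8,  c = 442−8² = 378
v_rel = (-9, 6),  |v_rel|² = 117;  v_rel·d = (-9)·(21) + (6)·(1) = -183
117·t² + 366·t + 378 = 0  ⇒  m = (-183)² − 117·378 = -10737
m = -10737 < 0,  v_rel·d = -183 < 0  ⇒  outside

inside=no margin=-10737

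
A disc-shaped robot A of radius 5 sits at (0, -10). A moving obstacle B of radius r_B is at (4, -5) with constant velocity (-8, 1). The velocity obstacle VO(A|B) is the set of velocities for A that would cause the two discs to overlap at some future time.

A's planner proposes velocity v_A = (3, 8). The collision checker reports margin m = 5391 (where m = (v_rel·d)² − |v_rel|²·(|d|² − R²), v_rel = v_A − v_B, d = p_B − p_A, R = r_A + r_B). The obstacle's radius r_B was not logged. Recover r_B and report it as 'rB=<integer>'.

m = 5391
d = (4, 5);  v_rel = (11, 7),  |v_rel|² = 170
v_rel×d = (11)·(5) − (7)·(4) = 27
since m = R²·170 − 27²:  R² = (729 + 5391) / 170 = 36
R = √36 = 6  ⇒  r_B = 6 − 5 = 1

rB=1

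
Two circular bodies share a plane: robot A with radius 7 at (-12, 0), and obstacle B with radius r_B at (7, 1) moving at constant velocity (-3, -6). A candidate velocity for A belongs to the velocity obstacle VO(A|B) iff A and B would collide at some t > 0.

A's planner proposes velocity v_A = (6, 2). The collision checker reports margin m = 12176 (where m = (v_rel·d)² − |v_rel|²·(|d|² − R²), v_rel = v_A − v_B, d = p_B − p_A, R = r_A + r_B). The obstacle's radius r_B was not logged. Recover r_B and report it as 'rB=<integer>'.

m = 12176
d = (19, 1);  v_rel = (9, 8),  |v_rel|² = 145
v_rel×d = (9)·(1) − (8)·(19) = -143
since m = R²·145 − (-143)²:  R² = (20449 + 12176) / 145 = 225
R = √225 = 15  ⇒  r_B = 15 − 7 = 8

rB=8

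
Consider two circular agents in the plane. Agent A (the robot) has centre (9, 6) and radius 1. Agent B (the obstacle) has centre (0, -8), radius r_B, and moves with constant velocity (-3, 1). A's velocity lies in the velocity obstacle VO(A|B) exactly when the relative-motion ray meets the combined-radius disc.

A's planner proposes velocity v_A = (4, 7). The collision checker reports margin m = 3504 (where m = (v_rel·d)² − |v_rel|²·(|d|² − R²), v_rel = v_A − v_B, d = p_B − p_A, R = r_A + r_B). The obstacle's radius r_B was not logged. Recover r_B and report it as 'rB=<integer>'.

m = 3504
d = (-9, -14);  v_rel = (7, 6),  |v_rel|² = 85
v_rel×d = (7)·(-14) − (6)·(-9) = -44
since m = R²·85 − (-44)²:  R² = (1936 + 3504) / 85 = 64
R = √64 = 8  ⇒  r_B = 8 − 1 = 7

rB=7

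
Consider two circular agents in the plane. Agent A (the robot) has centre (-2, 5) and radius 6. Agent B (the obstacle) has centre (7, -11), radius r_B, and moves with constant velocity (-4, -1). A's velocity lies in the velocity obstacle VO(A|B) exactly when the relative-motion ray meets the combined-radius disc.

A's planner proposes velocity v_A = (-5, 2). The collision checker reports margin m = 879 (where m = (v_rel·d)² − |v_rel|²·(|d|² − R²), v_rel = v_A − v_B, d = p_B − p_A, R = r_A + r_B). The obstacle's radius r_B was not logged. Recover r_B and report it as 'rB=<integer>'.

m = 879
d = (9, -16);  v_rel = (-1, 3),  |v_rel|² = 10
v_rel×d = (-1)·(-16) − (3)·(9) = -11
since m = R²·10 − (-11)²:  R² = (121 + 879) / 10 = 100
R = √100 = 10  ⇒  r_B = 10 − 6 = 4

rB=4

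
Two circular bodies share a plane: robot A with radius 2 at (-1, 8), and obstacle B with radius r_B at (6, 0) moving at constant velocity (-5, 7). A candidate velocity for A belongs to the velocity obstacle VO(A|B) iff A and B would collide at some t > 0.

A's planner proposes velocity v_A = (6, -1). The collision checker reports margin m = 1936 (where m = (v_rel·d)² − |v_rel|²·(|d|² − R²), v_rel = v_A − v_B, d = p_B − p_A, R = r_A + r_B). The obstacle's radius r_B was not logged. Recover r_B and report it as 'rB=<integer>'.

m = 1936
d = (7, -8);  v_rel = (11, -8),  |v_rel|² = 185
v_rel×d = (11)·(-8) − (-8)·(7) = -32
since m = R²·185 − (-32)²:  R² = (1024 + 1936) / 185 = 16
R = √16 = 4  ⇒  r_B = 4 − 2 = 2

rB=2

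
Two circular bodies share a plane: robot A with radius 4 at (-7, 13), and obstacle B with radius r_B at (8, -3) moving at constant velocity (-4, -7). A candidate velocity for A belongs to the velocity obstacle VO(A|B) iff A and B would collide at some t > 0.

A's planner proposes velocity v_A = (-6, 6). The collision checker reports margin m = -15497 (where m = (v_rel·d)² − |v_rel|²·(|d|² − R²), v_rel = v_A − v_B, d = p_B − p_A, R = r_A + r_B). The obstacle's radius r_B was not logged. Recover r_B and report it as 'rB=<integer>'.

m = -15497
d = (15, -16);  v_rel = (-2, 13),  |v_rel|² = 173
v_rel×d = (-2)·(-16) − (13)·(15) = -163
since m = R²·173 − (-163)²:  R² = (26569 + -15497) / 173 = 64
R = √64 = 8  ⇒  r_B = 8 − 4 = 4

rB=4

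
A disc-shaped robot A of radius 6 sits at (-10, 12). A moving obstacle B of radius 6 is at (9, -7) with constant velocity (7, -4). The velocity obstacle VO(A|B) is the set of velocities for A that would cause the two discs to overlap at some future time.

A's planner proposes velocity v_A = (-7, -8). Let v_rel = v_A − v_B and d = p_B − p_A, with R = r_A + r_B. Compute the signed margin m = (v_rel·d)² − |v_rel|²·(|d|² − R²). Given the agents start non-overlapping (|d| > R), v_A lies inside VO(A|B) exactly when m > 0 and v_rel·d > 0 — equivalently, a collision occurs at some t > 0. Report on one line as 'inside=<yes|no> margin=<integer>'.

d = (19, -19),  |d|² = 722;  R = 6+6 = 12,  c = 722−12² = 578
v_rel = (-14, -4),  |v_rel|² = 212;  v_rel·d = (-14)·(19) + (-4)·(-19) = -190
212·t² + 380·t + 578 = 0  ⇒  m = (-190)² − 212·578 = -86436
m = -86436 < 0,  v_rel·d = -190 < 0  ⇒  outside

inside=no margin=-86436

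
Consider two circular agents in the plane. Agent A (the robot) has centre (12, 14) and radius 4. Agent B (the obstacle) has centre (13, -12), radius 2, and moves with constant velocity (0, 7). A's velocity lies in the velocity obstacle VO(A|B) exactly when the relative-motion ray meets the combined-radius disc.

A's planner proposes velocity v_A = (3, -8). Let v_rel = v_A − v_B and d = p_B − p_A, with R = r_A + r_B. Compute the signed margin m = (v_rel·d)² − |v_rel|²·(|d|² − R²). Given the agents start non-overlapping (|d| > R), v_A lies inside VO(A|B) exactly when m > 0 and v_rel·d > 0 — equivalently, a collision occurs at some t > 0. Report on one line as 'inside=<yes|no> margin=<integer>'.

d = (1, -26),  |d|² = 677;  R = 4+2 = 6,  c = 677−6² = 641
v_rel = (3, -15),  |v_rel|² = 234;  v_rel·d = (3)·(1) + (-15)·(-26) = 393
234·t² − 786·t + 641 = 0  ⇒  m = 393² − 234·641 = 4455
m = 4455 > 0,  v_rel·d = 393 > 0  ⇒  inside

inside=yes margin=4455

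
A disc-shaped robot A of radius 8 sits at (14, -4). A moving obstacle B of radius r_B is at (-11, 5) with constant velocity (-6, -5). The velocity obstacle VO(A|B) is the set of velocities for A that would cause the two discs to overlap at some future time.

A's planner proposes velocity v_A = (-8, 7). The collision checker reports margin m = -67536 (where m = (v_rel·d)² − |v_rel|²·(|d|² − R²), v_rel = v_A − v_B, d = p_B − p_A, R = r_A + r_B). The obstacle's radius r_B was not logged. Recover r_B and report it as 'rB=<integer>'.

m = -67536
d = (-25, 9);  v_rel = (-2, 12),  |v_rel|² = 148
v_rel×d = (-2)·(9) − (12)·(-25) = 282
since m = R²·148 − 282²:  R² = (79524 + -67536) / 148 = 81
R = √81 = 9  ⇒  r_B = 9 − 8 = 1

rB=1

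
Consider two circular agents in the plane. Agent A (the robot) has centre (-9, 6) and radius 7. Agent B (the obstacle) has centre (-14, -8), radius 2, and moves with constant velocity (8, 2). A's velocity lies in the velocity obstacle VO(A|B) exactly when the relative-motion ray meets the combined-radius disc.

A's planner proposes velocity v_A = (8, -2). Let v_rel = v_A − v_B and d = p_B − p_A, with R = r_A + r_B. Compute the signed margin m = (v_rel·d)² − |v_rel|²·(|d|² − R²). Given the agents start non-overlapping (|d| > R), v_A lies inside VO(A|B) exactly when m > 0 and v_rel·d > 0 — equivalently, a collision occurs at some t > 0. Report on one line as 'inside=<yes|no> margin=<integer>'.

d = (-5, -14),  |d|² = 221;  R = 7+2 = 9,  c = 221−9² = 140
v_rel = (0, -4),  |v_rel|² = 16;  v_rel·d = (0)·(-5) + (-4)·(-14) = 56
16·t² − 112·t + 140 = 0  ⇒  m = 56² − 16·140 = 896
m = 896 > 0,  v_rel·d = 56 > 0  ⇒  inside

inside=yes margin=896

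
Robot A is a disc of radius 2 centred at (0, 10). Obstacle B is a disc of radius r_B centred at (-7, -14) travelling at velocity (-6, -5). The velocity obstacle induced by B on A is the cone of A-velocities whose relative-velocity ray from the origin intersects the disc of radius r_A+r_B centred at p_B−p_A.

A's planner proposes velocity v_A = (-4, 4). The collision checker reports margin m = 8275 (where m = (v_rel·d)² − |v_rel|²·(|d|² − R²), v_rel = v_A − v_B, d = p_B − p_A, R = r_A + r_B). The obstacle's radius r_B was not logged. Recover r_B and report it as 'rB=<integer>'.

m = 8275
d = (-7, -24);  v_rel = (2, 9),  |v_rel|² = 85
v_rel×d = (2)·(-24) − (9)·(-7) = 15
since m = R²·85 − 15²:  R² = (225 + 8275) / 85 = 100
R = √100 = 10  ⇒  r_B = 10 − 2 = 8

rB=8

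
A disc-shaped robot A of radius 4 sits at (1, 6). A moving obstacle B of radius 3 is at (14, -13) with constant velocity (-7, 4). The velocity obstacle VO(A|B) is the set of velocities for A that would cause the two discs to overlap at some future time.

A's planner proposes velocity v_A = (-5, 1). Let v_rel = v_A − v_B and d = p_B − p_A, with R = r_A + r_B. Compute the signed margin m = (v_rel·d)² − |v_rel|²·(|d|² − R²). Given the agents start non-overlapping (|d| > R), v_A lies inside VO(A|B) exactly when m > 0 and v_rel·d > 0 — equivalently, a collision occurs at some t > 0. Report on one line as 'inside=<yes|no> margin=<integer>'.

d = (13, -19),  |d|² = 530;  R = 4+3 = 7,  c = 530−7² = 481
v_rel = (2, -3),  |v_rel|² = 13;  v_rel·d = (2)·(13) + (-3)·(-19) = 83
13·t² − 166·t + 481 = 0  ⇒  m = 83² − 13·481 = 636
m = 636 > 0,  v_rel·d = 83 > 0  ⇒  inside

inside=yes margin=636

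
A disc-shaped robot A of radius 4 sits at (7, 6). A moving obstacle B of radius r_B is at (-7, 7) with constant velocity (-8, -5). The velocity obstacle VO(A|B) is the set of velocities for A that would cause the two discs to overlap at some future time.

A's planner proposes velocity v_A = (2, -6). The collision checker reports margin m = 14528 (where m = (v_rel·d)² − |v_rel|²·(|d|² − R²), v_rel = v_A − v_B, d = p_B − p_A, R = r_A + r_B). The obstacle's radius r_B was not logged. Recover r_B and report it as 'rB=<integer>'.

m = 14528
d = (-14, 1);  v_rel = (10, -1),  |v_rel|² = 101
v_rel×d = (10)·(1) − (-1)·(-14) = -4
since m = R²·101 − (-4)²:  R² = (16 + 14528) / 101 = 144
R = √144 = 12  ⇒  r_B = 12 − 4 = 8

rB=8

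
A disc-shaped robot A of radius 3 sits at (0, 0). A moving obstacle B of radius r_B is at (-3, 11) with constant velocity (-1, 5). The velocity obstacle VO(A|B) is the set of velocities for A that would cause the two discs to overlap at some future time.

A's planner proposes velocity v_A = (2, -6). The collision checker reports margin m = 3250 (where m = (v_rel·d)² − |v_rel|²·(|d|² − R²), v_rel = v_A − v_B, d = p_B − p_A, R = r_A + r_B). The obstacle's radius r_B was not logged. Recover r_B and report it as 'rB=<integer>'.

m = 3250
d = (-3, 11);  v_rel = (3, -11),  |v_rel|² = 130
v_rel×d = (3)·(11) − (-11)·(-3) = 0
since m = R²·130 − 0²:  R² = (0 + 3250) / 130 = 25
R = √25 = 5  ⇒  r_B = 5 − 3 = 2

rB=2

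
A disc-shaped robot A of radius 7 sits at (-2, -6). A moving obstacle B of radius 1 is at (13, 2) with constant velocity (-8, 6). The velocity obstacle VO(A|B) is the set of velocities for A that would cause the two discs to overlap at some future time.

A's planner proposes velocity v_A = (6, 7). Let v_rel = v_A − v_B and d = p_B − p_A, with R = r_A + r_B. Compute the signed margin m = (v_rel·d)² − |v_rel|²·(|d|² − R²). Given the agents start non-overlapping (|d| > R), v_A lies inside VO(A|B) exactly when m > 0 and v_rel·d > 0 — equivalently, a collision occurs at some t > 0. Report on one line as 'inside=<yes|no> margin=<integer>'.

d = (15, 8),  |d|² = 289;  R = 7+1 = 8,  c = 289−8² = 225
v_rel = (14, 1),  |v_rel|² = 197;  v_rel·d = (14)·(15) + (1)·(8) = 218
197·t² − 436·t + 225 = 0  ⇒  m = 218² − 197·225 = 3199
m = 3199 > 0,  v_rel·d = 218 > 0  ⇒  inside

inside=yes margin=3199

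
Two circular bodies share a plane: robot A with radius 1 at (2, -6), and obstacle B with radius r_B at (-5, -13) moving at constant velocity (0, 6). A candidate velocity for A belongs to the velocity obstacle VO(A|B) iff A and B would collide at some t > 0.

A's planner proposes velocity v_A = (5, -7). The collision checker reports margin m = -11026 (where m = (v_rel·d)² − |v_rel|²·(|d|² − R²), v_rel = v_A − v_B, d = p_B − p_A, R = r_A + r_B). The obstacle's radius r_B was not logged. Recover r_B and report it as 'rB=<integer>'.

m = -11026
d = (-7, -7);  v_rel = (5, -13),  |v_rel|² = 194
v_rel×d = (5)·(-7) − (-13)·(-7) = -126
since m = R²·194 − (-126)²:  R² = (15876 + -11026) / 194 = 25
R = √25 = 5  ⇒  r_B = 5 − 1 = 4

rB=4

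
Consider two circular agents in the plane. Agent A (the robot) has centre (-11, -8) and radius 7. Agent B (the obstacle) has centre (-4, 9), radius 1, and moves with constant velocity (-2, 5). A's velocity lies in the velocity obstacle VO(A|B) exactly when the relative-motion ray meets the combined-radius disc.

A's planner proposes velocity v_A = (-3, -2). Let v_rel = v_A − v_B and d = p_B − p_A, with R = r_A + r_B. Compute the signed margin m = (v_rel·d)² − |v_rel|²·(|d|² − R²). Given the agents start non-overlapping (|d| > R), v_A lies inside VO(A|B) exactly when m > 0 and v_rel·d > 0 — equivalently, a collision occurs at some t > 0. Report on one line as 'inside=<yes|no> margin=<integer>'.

d = (7, 17),  |d|² = 338;  R = 7+1 = 8,  c = 338−8² = 274
v_rel = (-1, -7),  |v_rel|² = 50;  v_rel·d = (-1)·(7) + (-7)·(17) = -126
50·t² + 252·t + 274 = 0  ⇒  m = (-126)² − 50·274 = 2176
m = 2176 > 0,  v_rel·d = -126 < 0  ⇒  outside

inside=no margin=2176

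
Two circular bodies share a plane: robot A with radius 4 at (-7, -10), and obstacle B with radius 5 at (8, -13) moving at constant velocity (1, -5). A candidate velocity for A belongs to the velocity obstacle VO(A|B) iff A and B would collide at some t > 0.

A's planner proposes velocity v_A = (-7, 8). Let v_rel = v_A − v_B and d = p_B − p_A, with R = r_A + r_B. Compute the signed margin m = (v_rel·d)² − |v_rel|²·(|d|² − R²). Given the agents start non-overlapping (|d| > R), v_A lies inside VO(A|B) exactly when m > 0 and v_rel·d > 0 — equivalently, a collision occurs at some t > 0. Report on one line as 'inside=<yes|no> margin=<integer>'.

d = (15, -3),  |d|² = 234;  R = 4+5 = 9,  c = 234−9² = 153
v_rel = (-8, 13),  |v_rel|² = 233;  v_rel·d = (-8)·(15) + (13)·(-3) = -159
233·t² + 318·t + 153 = 0  ⇒  m = (-159)² − 233·153 = -10368
m = -10368 < 0,  v_rel·d = -159 < 0  ⇒  outside

inside=no margin=-10368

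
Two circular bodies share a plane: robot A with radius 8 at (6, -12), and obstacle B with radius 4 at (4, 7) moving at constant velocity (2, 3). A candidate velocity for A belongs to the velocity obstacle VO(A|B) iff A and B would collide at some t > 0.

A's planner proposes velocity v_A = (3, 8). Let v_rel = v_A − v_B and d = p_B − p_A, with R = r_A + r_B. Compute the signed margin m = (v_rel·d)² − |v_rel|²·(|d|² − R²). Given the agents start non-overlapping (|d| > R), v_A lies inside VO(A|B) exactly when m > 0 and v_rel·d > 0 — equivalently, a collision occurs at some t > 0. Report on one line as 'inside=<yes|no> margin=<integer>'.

d = (-2, 19),  |d|² = 365;  R = 8+4 = 12,  c = 365−12² = 221
v_rel = (1, 5),  |v_rel|² = 26;  v_rel·d = (1)·(-2) + (5)·(19) = 93
26·t² − 186·t + 221 = 0  ⇒  m = 93² − 26·221 = 2903
m = 2903 > 0,  v_rel·d = 93 > 0  ⇒  inside

inside=yes margin=2903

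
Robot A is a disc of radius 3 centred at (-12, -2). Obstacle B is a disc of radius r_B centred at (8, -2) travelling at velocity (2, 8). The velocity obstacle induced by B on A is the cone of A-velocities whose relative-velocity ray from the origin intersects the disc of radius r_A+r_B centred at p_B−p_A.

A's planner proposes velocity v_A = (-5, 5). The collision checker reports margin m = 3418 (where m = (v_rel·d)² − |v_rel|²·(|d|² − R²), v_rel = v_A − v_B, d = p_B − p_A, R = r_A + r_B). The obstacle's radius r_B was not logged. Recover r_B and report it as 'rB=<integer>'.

m = 3418
d = (20, 0);  v_rel = (-7, -3),  |v_rel|² = 58
v_rel×d = (-7)·(0) − (-3)·(20) = 60
since m = R²·58 − 60²:  R² = (3600 + 3418) / 58 = 121
R = √121 = 11  ⇒  r_B = 11 − 3 = 8

rB=8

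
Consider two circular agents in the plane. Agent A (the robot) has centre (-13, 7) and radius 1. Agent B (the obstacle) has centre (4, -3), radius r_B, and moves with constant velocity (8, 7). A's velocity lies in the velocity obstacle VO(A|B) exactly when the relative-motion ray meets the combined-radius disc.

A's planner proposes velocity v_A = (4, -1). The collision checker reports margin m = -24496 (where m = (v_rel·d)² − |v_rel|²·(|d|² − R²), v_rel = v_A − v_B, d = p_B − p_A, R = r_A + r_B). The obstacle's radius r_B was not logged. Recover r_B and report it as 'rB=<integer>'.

m = -24496
d = (17, -10);  v_rel = (-4, -8),  |v_rel|² = 80
v_rel×d = (-4)·(-10) − (-8)·(17) = 176
since m = R²·80 − 176²:  R² = (30976 + -24496) / 80 = 81
R = √81 = 9  ⇒  r_B = 9 − 1 = 8

rB=8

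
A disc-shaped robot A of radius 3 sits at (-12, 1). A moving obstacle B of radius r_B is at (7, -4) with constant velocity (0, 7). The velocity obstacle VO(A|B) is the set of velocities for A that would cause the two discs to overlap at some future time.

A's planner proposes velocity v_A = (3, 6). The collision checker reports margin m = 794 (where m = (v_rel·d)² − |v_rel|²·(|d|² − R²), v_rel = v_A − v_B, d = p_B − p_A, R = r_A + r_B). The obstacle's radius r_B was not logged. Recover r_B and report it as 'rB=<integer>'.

m = 794
d = (19, -5);  v_rel = (3, -1),  |v_rel|² = 10
v_rel×d = (3)·(-5) − (-1)·(19) = 4
since m = R²·10 − 4²:  R² = (16 + 794) / 10 = 81
R = √81 = 9  ⇒  r_B = 9 − 3 = 6

rB=6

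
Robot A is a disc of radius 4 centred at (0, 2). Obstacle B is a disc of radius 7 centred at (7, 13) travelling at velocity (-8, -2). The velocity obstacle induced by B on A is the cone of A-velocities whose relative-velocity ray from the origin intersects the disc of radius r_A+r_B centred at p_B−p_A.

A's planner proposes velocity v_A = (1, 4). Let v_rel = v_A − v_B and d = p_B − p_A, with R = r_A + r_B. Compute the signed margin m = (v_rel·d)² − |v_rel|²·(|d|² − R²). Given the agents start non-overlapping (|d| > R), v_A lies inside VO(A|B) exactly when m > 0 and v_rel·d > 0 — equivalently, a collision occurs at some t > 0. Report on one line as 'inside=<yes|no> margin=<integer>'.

d = (7, 11),  |d|² = 170;  R = 4+7 = 11,  c = 170−11² = 49
v_rel = (9, 6),  |v_rel|² = 117;  v_rel·d = (9)·(7) + (6)·(11) = 129
117·t² − 258·t + 49 = 0  ⇒  m = 129² − 117·49 = 10908
m = 10908 > 0,  v_rel·d = 129 > 0  ⇒  inside

inside=yes margin=10908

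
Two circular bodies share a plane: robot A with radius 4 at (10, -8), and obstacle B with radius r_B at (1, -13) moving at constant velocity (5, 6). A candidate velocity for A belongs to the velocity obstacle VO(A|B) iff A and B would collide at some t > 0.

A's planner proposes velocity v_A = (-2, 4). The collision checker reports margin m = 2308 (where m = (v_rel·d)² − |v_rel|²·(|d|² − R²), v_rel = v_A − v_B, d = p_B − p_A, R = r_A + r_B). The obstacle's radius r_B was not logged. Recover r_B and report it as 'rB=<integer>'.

m = 2308
d = (-9, -5);  v_rel = (-7, -2),  |v_rel|² = 53
v_rel×d = (-7)·(-5) − (-2)·(-9) = 17
since m = R²·53 − 17²:  R² = (289 + 2308) / 53 = 49
R = √49 = 7  ⇒  r_B = 7 − 4 = 3

rB=3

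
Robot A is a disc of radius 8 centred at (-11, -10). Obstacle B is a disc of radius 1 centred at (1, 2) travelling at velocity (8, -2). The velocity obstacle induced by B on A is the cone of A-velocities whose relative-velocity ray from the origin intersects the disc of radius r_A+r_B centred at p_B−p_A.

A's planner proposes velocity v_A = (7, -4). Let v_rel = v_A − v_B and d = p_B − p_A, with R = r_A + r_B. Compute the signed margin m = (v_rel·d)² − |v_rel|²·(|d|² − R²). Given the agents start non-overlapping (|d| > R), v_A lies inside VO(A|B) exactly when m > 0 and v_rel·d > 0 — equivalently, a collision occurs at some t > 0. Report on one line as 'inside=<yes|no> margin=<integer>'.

d = (12, 12),  |d|² = 288;  R = 8+1 = 9,  c = 288−9² = 207
v_rel = (-1, -2),  |v_rel|² = 5;  v_rel·d = (-1)·(12) + (-2)·(12) = -36
5·t² + 72·t + 207 = 0  ⇒  m = (-36)² − 5·207 = 261
m = 261 > 0,  v_rel·d = -36 < 0  ⇒  outside

inside=no margin=261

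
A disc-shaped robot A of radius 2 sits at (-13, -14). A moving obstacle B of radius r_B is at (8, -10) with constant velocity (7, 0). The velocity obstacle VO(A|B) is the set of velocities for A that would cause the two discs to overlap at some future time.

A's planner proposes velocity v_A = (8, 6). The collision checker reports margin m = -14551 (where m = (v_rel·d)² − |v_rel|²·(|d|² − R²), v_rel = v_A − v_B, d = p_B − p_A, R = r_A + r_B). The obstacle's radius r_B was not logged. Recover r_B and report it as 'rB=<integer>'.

m = -14551
d = (21, 4);  v_rel = (1, 6),  |v_rel|² = 37
v_rel×d = (1)·(4) − (6)·(21) = -122
since m = R²·37 − (-122)²:  R² = (14884 + -14551) / 37 = 9
R = √9 = 3  ⇒  r_B = 3 − 2 = 1

rB=1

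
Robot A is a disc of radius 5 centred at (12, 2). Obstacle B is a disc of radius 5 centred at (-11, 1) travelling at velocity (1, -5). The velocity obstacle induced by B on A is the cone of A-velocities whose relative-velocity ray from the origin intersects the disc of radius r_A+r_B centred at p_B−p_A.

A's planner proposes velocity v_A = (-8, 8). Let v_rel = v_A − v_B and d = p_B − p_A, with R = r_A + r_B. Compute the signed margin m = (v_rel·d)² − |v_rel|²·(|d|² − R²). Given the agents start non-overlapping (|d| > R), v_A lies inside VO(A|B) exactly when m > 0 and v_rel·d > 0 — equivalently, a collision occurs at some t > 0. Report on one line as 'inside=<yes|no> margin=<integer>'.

d = (-23, -1),  |d|² = 530;  R = 5+5 = 10,  c = 530−10² = 430
v_rel = (-9, 13),  |v_rel|² = 250;  v_rel·d = (-9)·(-23) + (13)·(-1) = 194
250·t² − 388·t + 430 = 0  ⇒  m = 194² − 250·430 = -69864
m = -69864 < 0,  v_rel·d = 194 > 0  ⇒  outside

inside=no margin=-69864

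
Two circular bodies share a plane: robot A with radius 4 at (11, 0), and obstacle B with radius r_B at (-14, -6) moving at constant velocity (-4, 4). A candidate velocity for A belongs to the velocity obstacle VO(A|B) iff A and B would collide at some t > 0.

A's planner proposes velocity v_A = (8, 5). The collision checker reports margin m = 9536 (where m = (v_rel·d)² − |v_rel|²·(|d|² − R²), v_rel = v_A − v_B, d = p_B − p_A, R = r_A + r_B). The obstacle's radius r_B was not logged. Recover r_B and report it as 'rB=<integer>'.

m = 9536
d = (-25, -6);  v_rel = (12, 1),  |v_rel|² = 145
v_rel×d = (12)·(-6) − (1)·(-25) = -47
since m = R²·145 − (-47)²:  R² = (2209 + 9536) / 145 = 81
R = √81 = 9  ⇒  r_B = 9 − 4 = 5

rB=5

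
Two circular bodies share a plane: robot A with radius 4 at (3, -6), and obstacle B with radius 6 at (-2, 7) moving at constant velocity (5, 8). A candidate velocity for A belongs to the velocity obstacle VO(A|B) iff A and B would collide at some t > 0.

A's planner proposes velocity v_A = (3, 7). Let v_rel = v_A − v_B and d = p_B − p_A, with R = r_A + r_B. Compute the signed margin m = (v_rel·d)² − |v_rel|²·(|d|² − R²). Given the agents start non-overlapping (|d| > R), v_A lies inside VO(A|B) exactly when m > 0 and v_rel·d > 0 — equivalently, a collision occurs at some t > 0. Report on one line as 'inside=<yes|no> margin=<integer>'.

d = (-5, 13),  |d|² = 194;  R = 4+6 = 10,  c = 194−10² = 94
v_rel = (-2, -1),  |v_rel|² = 5;  v_rel·d = (-2)·(-5) + (-1)·(13) = -3
5·t² + 6·t + 94 = 0  ⇒  m = (-3)² − 5·94 = -461
m = -461 < 0,  v_rel·d = -3 < 0  ⇒  outside

inside=no margin=-461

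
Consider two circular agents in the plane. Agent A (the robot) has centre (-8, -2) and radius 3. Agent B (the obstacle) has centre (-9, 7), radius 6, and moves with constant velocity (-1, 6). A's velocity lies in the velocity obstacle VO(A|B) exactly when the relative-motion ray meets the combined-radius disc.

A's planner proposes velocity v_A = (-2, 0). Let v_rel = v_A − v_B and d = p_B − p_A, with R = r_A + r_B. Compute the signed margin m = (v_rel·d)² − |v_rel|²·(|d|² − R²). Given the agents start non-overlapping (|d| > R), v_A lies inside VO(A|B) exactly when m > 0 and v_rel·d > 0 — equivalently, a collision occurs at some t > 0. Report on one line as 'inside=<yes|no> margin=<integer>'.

d = (-1, 9),  |d|² = 82;  R = 3+6 = 9,  c = 82−9² = 1
v_rel = (-1, -6),  |v_rel|² = 37;  v_rel·d = (-1)·(-1) + (-6)·(9) = -53
37·t² + 106·t + 1 = 0  ⇒  m = (-53)² − 37·1 = 2772
m = 2772 > 0,  v_rel·d = -53 < 0  ⇒  outside

inside=no margin=2772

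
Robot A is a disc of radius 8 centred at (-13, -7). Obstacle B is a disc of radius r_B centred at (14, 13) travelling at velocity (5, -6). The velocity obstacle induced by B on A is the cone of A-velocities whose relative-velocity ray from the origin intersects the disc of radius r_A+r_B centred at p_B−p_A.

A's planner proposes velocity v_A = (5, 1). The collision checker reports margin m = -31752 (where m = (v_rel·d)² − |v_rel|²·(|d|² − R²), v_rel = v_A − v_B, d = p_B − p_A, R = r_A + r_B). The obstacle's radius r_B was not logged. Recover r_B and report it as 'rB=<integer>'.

m = -31752
d = (27, 20);  v_rel = (0, 7),  |v_rel|² = 49
v_rel×d = (0)·(20) − (7)·(27) = -189
since m = R²·49 − (-189)²:  R² = (35721 + -31752) / 49 = 81
R = √81 = 9  ⇒  r_B = 9 − 8 = 1

rB=1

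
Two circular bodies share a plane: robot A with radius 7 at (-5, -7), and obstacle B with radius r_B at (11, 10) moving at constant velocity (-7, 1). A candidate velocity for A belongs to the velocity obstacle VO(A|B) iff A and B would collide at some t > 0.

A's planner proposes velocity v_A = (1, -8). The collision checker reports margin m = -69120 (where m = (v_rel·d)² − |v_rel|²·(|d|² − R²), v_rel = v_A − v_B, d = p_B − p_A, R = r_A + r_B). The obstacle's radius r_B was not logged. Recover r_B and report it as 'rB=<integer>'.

m = -69120
d = (16, 17);  v_rel = (8, -9),  |v_rel|² = 145
v_rel×d = (8)·(17) − (-9)·(16) = 280
since m = R²·145 − 280²:  R² = (78400 + -69120) / 145 = 64
R = √64 = 8  ⇒  r_B = 8 − 7 = 1

rB=1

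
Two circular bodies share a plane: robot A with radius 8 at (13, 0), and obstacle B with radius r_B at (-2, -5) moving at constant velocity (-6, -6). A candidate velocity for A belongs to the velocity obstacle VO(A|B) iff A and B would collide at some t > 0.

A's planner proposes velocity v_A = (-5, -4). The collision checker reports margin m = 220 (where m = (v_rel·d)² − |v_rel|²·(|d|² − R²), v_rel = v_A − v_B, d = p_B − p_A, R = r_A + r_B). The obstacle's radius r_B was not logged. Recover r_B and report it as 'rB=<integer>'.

m = 220
d = (-15, -5);  v_rel = (1, 2),  |v_rel|² = 5
v_rel×d = (1)·(-5) − (2)·(-15) = 25
since m = R²·5 − 25²:  R² = (625 + 220) / 5 = 169
R = √169 = 13  ⇒  r_B = 13 − 8 = 5

rB=5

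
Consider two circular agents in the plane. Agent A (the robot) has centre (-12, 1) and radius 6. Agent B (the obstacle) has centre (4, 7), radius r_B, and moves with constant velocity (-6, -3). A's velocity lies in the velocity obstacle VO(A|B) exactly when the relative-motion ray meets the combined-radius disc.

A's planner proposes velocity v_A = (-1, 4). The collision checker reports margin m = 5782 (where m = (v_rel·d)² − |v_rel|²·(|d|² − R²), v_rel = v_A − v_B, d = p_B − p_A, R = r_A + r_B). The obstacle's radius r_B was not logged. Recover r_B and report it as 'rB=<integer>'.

m = 5782
d = (16, 6);  v_rel = (5, 7),  |v_rel|² = 74
v_rel×d = (5)·(6) − (7)·(16) = -82
since m = R²·74 − (-82)²:  R² = (6724 + 5782) / 74 = 169
R = √169 = 13  ⇒  r_B = 13 − 6 = 7

rB=7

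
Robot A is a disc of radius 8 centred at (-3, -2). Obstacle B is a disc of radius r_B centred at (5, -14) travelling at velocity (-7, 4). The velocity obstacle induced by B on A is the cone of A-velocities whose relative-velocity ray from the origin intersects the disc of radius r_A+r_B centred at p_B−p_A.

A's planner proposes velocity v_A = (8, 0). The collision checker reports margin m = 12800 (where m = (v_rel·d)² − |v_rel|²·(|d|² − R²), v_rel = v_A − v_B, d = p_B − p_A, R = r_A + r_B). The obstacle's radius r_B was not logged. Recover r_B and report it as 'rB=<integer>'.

m = 12800
d = (8, -12);  v_rel = (15, -4),  |v_rel|² = 241
v_rel×d = (15)·(-12) − (-4)·(8) = -148
since m = R²·241 − (-148)²:  R² = (21904 + 12800) / 241 = 144
R = √144 = 12  ⇒  r_B = 12 − 8 = 4

rB=4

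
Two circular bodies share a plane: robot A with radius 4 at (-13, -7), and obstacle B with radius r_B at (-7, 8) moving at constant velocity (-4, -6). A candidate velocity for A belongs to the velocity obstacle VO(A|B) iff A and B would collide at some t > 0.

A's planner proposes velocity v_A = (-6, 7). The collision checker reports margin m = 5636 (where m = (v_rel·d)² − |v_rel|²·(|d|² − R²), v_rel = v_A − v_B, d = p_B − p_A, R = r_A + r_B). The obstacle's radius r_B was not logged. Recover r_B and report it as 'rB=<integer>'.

m = 5636
d = (6, 15);  v_rel = (-2, 13),  |v_rel|² = 173
v_rel×d = (-2)·(15) − (13)·(6) = -108
since m = R²·173 − (-108)²:  R² = (11664 + 5636) / 173 = 100
R = √100 = 10  ⇒  r_B = 10 − 4 = 6

rB=6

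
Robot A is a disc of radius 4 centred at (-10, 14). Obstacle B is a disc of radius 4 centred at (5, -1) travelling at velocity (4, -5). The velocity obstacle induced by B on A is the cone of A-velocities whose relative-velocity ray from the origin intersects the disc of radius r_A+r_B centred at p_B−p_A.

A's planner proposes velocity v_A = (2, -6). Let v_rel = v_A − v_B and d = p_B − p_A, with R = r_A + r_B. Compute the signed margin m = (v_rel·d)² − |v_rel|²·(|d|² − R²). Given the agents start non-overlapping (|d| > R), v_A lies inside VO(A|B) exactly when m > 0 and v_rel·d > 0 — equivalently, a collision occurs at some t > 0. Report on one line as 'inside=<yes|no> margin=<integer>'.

d = (15, -15),  |d|² = 450;  R = 4+4 = 8,  c = 450−8² = 386
v_rel = (-2, -1),  |v_rel|² = 5;  v_rel·d = (-2)·(15) + (-1)·(-15) = -15
5·t² + 30·t + 386 = 0  ⇒  m = (-15)² − 5·386 = -1705
m = -1705 < 0,  v_rel·d = -15 < 0  ⇒  outside

inside=no margin=-1705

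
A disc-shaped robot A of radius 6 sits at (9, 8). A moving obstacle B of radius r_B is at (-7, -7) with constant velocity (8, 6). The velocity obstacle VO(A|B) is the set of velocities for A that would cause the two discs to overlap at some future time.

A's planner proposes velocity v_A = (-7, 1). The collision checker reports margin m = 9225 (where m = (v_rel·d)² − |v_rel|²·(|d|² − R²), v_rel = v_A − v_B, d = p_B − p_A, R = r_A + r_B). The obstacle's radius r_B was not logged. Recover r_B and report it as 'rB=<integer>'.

m = 9225
d = (-16, -15);  v_rel = (-15, -5),  |v_rel|² = 250
v_rel×d = (-15)·(-15) − (-5)·(-16) = 145
since m = R²·250 − 145²:  R² = (21025 + 9225) / 250 = 121
R = √121 = 11  ⇒  r_B = 11 − 6 = 5

rB=5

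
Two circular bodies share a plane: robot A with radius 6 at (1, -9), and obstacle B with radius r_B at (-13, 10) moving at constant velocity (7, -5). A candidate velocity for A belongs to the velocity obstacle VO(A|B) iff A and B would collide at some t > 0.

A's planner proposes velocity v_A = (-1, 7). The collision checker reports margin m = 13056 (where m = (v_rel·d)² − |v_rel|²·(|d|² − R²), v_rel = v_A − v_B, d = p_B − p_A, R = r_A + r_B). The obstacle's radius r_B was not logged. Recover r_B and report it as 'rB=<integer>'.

m = 13056
d = (-14, 19);  v_rel = (-8, 12),  |v_rel|² = 208
v_rel×d = (-8)·(19) − (12)·(-14) = 16
since m = R²·208 − 16²:  R² = (256 + 13056) / 208 = 64
R = √64 = 8  ⇒  r_B = 8 − 6 = 2

rB=2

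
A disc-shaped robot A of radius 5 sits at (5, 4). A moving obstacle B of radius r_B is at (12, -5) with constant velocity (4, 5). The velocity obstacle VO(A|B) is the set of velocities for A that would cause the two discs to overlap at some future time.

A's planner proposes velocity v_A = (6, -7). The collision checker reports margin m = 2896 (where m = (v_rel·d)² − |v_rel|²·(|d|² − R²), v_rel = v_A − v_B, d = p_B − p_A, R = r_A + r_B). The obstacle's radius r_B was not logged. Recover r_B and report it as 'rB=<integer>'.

m = 2896
d = (7, -9);  v_rel = (2, -12),  |v_rel|² = 148
v_rel×d = (2)·(-9) − (-12)·(7) = 66
since m = R²·148 − 66²:  R² = (4356 + 2896) / 148 = 49
R = √49 = 7  ⇒  r_B = 7 − 5 = 2

rB=2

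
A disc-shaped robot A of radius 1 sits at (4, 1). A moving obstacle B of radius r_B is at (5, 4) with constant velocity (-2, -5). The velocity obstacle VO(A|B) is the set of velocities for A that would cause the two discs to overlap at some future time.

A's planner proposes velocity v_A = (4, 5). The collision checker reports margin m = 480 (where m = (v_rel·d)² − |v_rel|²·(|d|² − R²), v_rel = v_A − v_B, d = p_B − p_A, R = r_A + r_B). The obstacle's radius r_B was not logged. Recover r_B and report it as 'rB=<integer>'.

m = 480
d = (1, 3);  v_rel = (6, 10),  |v_rel|² = 136
v_rel×d = (6)·(3) − (10)·(1) = 8
since m = R²·136 − 8²:  R² = (64 + 480) / 136 = 4
R = √4 = 2  ⇒  r_B = 2 − 1 = 1

rB=1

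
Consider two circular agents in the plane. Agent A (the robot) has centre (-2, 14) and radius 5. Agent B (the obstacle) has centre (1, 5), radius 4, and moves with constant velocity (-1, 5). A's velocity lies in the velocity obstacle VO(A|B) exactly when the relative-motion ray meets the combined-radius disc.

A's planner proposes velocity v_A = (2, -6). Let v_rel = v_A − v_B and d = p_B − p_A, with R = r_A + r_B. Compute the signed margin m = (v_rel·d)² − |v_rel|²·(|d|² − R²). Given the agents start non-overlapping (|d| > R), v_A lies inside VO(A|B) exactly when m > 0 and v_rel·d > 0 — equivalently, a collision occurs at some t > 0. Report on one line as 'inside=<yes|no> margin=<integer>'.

d = (3, -9),  |d|² = 90;  R = 5+4 = 9,  c = 90−9² = 9
v_rel = (3, -11),  |v_rel|² = 130;  v_rel·d = (3)·(3) + (-11)·(-9) = 108
130·t² − 216·t + 9 = 0  ⇒  m = 108² − 130·9 = 10494
m = 10494 > 0,  v_rel·d = 108 > 0  ⇒  inside

inside=yes margin=10494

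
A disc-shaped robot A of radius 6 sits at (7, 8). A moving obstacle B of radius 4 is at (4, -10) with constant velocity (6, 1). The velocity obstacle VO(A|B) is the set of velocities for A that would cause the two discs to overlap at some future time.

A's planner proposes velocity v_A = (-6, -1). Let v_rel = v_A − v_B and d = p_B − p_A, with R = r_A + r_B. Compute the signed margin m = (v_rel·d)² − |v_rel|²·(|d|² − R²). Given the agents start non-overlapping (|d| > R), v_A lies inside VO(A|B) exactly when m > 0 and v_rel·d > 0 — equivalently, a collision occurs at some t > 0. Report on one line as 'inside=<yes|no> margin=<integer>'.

d = (-3, -18),  |d|² = 333;  R = 6+4 = 10,  c = 333−10² = 233
v_rel = (-12, -2),  |v_rel|² = 148;  v_rel·d = (-12)·(-3) + (-2)·(-18) = 72
148·t² − 144·t + 233 = 0  ⇒  m = 72² − 148·233 = -29300
m = -29300 < 0,  v_rel·d = 72 > 0  ⇒  outside

inside=no margin=-29300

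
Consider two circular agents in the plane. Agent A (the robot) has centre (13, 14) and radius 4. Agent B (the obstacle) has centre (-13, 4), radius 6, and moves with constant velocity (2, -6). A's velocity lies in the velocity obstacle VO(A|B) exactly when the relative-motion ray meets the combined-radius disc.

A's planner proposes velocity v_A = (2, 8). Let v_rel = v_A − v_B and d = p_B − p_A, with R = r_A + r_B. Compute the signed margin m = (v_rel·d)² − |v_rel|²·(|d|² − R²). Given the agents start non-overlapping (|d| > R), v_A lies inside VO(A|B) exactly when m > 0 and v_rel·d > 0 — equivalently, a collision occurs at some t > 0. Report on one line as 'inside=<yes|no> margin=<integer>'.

d = (-26, -10),  |d|² = 776;  R = 4+6 = 10,  c = 776−10² = 676
v_rel = (0, 14),  |v_rel|² = 196;  v_rel·d = (0)·(-26) + (14)·(-10) = -140
196·t² + 280·t + 676 = 0  ⇒  m = (-140)² − 196·676 = -112896
m = -112896 < 0,  v_rel·d = -140 < 0  ⇒  outside

inside=no margin=-112896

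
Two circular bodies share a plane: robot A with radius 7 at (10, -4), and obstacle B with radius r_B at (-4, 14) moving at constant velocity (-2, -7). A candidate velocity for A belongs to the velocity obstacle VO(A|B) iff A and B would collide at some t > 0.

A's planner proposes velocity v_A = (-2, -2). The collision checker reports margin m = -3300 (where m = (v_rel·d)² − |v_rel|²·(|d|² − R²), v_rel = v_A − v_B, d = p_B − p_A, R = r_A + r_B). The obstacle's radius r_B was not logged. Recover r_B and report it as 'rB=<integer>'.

m = -3300
d = (-14, 18);  v_rel = (0, 5),  |v_rel|² = 25
v_rel×d = (0)·(18) − (5)·(-14) = 70
since m = R²·25 − 70²:  R² = (4900 + -3300) / 25 = 64
R = √64 = 8  ⇒  r_B = 8 − 7 = 1

rB=1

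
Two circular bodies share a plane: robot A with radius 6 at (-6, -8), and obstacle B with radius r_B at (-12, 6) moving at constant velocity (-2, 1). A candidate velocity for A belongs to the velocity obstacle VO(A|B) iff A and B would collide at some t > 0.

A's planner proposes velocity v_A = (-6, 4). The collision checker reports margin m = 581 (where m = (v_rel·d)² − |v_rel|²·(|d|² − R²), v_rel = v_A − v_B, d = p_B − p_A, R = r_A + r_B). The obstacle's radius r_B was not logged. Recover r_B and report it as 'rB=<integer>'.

m = 581
d = (-6, 14);  v_rel = (-4, 3),  |v_rel|² = 25
v_rel×d = (-4)·(14) − (3)·(-6) = -38
since m = R²·25 − (-38)²:  R² = (1444 + 581) / 25 = 81
R = √81 = 9  ⇒  r_B = 9 − 6 = 3

rB=3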